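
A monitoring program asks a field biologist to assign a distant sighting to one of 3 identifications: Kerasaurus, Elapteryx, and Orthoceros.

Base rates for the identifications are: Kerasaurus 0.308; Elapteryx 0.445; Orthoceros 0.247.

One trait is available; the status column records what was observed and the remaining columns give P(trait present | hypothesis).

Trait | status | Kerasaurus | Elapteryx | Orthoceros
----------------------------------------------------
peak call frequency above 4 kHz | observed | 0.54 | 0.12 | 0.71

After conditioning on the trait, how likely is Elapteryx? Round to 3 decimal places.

0.135

By Bayes' rule, the unnormalized weight for each hypothesis is prior × likelihood:
  Kerasaurus: 0.308 × 0.54 = 0.16632
  Elapteryx: 0.445 × 0.12 = 0.0534
  Orthoceros: 0.247 × 0.71 = 0.17537
Normalizing constant Z = 0.16632 + 0.0534 + 0.17537 = 0.39509.
P(Elapteryx | evidence) = 0.0534 / 0.39509 ≈ 0.135.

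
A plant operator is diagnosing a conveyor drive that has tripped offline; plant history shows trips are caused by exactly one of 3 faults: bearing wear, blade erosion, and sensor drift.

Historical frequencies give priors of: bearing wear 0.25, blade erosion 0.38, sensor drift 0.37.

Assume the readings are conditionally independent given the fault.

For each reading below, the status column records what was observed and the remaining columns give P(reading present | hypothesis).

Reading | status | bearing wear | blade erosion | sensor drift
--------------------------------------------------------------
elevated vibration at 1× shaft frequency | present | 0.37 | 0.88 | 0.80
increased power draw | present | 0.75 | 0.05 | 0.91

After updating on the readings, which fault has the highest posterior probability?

For each hypothesis, the unnormalized posterior weight is prior × product of the reading likelihoods:
  bearing wear: 0.25 × 0.37 × 0.75 = 0.069375
  blade erosion: 0.38 × 0.88 × 0.05 = 0.01672
  sensor drift: 0.37 × 0.80 × 0.91 = 0.26936
Marginal likelihood of the evidence = 0.35545.
P(bearing wear | evidence) ≈ 0.069375 / 0.35545 ≈ 0.195
P(blade erosion | evidence) ≈ 0.01672 / 0.35545 ≈ 0.047
P(sensor drift | evidence) ≈ 0.26936 / 0.35545 ≈ 0.758
The largest is 0.758, so sensor drift is most probable.

sensor drift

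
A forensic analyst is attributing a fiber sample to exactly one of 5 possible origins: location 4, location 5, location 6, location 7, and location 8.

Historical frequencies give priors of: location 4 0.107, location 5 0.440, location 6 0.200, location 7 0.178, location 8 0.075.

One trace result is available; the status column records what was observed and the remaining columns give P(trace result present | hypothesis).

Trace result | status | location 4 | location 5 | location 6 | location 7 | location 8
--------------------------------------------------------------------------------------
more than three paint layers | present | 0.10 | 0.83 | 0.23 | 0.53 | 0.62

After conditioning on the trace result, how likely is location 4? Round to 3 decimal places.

0.019

For each hypothesis, the unnormalized posterior weight is prior × likelihood:
  location 4: 0.107 × 0.10 = 0.0107
  location 5: 0.440 × 0.83 = 0.3652
  location 6: 0.200 × 0.23 = 0.046
  location 7: 0.178 × 0.53 = 0.09434
  location 8: 0.075 × 0.62 = 0.0465
Marginal likelihood of the evidence = 0.56274.
P(location 4 | evidence) = 0.0107 / 0.56274 ≈ 0.019.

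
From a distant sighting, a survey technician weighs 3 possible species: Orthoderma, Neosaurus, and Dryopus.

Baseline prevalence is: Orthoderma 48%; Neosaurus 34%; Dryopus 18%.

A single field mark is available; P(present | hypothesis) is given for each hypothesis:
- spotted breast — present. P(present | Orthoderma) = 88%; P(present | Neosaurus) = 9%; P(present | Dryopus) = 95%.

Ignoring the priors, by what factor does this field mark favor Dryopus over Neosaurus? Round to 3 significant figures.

10.6

Likelihood of this field mark under each hypothesis:
  Dryopus: 0.95
  Neosaurus: 0.09
Bayes factor = 0.95 / 0.09 ≈ 10.6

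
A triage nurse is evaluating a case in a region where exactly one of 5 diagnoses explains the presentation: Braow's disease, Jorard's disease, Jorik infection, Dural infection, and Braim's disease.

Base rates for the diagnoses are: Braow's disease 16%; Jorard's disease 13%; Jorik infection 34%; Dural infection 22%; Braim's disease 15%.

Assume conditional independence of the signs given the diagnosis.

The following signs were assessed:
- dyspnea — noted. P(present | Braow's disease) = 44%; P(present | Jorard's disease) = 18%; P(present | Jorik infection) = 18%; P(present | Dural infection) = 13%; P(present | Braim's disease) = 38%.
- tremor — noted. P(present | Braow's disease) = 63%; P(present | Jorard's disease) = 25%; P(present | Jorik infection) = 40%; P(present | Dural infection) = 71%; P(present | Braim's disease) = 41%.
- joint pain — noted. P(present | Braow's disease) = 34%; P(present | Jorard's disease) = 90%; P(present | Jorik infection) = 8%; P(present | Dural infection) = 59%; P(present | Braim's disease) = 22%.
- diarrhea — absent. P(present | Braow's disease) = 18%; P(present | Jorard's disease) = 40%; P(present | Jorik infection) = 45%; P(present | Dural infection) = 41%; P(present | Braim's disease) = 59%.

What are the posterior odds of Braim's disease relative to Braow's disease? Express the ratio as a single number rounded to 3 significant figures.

Posterior odds equal prior odds times the likelihood ratio; only the two competing hypotheses matter (using 1 − P(present | H) for each absent sign).
  Braim's disease: 0.15 × 0.38 × 0.41 × 0.22 × (1 − 0.59) = 0.002108
  Braow's disease: 0.16 × 0.44 × 0.63 × 0.34 × (1 − 0.18) = 0.012365
Posterior odds = 0.002108 / 0.012365 ≈ 0.170.

0.170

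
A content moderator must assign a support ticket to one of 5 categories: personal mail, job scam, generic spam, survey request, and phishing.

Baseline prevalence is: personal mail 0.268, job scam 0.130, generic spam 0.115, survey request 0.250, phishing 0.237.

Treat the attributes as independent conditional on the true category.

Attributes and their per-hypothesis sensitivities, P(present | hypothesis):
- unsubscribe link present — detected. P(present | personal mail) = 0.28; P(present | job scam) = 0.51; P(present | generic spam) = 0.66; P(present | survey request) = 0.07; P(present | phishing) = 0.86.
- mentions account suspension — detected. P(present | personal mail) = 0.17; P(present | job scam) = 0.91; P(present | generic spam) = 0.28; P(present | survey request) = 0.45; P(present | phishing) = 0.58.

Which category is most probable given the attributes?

For each hypothesis, the unnormalized posterior weight is prior × product of the attribute likelihoods:
  personal mail: 0.268 × 0.28 × 0.17 = 0.012757
  job scam: 0.130 × 0.51 × 0.91 = 0.060333
  generic spam: 0.115 × 0.66 × 0.28 = 0.021252
  survey request: 0.250 × 0.07 × 0.45 = 0.007875
  phishing: 0.237 × 0.86 × 0.58 = 0.11822
Normalizing constant Z = 0.012757 + 0.060333 + 0.021252 + 0.007875 + 0.11822 = 0.22043.
P(personal mail | evidence) ≈ 0.012757 / 0.22043 ≈ 0.058
P(job scam | evidence) ≈ 0.060333 / 0.22043 ≈ 0.274
P(generic spam | evidence) ≈ 0.021252 / 0.22043 ≈ 0.096
P(survey request | evidence) ≈ 0.007875 / 0.22043 ≈ 0.036
P(phishing | evidence) ≈ 0.11822 / 0.22043 ≈ 0.536
The largest is 0.536, so phishing is most probable.

phishing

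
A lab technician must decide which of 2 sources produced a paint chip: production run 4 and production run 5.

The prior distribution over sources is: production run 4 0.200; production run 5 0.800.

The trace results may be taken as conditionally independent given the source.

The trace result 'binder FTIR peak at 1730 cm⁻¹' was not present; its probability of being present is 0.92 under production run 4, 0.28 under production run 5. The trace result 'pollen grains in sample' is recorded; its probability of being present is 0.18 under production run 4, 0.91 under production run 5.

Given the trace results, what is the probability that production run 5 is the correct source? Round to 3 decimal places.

By Bayes' rule with conditional independence, the unnormalized weight for each hypothesis is prior × ∏ likelihoods (using 1 − P(present | H) for each absent trace result):
  production run 4: 0.200 × (1 − 0.92) × 0.18 = 0.00288
  production run 5: 0.800 × (1 − 0.28) × 0.91 = 0.52416
Marginal likelihood of the evidence = 0.52704.
P(production run 5 | evidence) = 0.52416 / 0.52704 ≈ 0.995.

0.995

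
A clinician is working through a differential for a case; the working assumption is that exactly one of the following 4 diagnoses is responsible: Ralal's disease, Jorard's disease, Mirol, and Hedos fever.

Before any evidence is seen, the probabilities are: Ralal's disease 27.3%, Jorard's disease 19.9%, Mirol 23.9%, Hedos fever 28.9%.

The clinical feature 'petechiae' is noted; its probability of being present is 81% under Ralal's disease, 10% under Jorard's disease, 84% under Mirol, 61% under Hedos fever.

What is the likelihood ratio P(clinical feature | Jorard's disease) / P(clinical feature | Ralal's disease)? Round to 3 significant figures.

The Bayes factor is the ratio of the two likelihoods.
  Jorard's disease: 0.1
  Ralal's disease: 0.81
Bayes factor = 0.1 / 0.81 ≈ 0.123

0.123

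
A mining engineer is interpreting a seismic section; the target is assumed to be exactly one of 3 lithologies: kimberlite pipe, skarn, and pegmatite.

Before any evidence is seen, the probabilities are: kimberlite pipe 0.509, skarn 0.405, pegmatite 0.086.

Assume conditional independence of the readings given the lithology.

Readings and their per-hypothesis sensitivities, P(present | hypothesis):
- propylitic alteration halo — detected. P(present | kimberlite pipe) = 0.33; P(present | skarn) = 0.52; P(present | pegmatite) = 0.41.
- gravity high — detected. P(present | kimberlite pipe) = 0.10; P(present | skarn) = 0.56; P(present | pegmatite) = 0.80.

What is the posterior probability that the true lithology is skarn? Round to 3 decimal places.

By Bayes' rule with conditional independence, the unnormalized weight for each hypothesis is prior × ∏ likelihoods:
  kimberlite pipe: 0.509 × 0.33 × 0.10 = 0.016797
  skarn: 0.405 × 0.52 × 0.56 = 0.11794
  pegmatite: 0.086 × 0.41 × 0.80 = 0.028208
The unnormalized weights sum to 0.16294.
P(skarn | evidence) = 0.11794 / 0.16294 ≈ 0.724.

0.724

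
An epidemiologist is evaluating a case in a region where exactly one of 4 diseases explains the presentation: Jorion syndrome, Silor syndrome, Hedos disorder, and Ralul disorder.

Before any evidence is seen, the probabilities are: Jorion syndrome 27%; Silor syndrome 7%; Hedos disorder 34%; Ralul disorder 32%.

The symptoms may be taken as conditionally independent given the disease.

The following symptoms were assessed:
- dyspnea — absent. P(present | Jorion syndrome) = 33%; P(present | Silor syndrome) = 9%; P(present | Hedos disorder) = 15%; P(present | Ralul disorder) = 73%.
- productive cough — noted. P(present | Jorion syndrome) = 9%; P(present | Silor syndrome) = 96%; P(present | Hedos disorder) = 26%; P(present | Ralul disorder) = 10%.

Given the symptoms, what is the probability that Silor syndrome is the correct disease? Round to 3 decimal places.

0.379

By Bayes' rule with conditional independence, the unnormalized weight for each hypothesis is prior × ∏ likelihoods (using 1 − P(present | H) for each absent symptom):
  Jorion syndrome: 0.27 × (1 − 0.33) × 0.09 = 0.016281
  Silor syndrome: 0.07 × (1 − 0.09) × 0.96 = 0.061152
  Hedos disorder: 0.34 × (1 − 0.15) × 0.26 = 0.07514
  Ralul disorder: 0.32 × (1 − 0.73) × 0.10 = 0.00864
Marginal likelihood of the evidence = 0.16121.
P(Silor syndrome | evidence) = 0.061152 / 0.16121 ≈ 0.379.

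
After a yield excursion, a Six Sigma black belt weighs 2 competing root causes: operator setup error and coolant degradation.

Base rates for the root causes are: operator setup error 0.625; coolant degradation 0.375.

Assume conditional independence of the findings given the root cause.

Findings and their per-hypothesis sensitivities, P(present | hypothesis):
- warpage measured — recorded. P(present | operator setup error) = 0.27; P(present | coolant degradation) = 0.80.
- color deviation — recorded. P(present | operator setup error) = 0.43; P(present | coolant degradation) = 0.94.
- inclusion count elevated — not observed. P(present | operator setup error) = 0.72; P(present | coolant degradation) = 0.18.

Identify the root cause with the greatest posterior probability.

By Bayes' rule with conditional independence, the unnormalized weight for each hypothesis is prior × ∏ likelihoods (using 1 − P(present | H) for each absent finding):
  operator setup error: 0.625 × 0.27 × 0.43 × (1 − 0.72) = 0.020318
  coolant degradation: 0.375 × 0.80 × 0.94 × (1 − 0.18) = 0.23124
The unnormalized weights sum to 0.25156.
P(operator setup error | evidence) ≈ 0.020318 / 0.25156 ≈ 0.081
P(coolant degradation | evidence) ≈ 0.23124 / 0.25156 ≈ 0.919
The largest is 0.919, so coolant degradation is most probable.

coolant degradation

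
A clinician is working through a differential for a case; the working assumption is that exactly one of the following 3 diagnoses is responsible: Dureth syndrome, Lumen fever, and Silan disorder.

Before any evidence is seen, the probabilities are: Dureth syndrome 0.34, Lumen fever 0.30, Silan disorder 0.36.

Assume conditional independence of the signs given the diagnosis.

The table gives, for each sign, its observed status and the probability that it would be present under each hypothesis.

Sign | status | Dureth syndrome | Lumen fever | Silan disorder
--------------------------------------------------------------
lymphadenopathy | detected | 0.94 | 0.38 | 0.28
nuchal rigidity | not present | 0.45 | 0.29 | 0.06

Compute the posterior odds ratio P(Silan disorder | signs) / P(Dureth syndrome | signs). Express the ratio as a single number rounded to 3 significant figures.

The normalizing constant cancels in an odds ratio, so compute prior × likelihood for the two hypotheses only (using 1 − P(present | H) for each absent sign):
  Silan disorder: 0.36 × 0.28 × (1 − 0.06) = 0.094752
  Dureth syndrome: 0.34 × 0.94 × (1 − 0.45) = 0.17578
Posterior odds = 0.094752 / 0.17578 ≈ 0.539.

0.539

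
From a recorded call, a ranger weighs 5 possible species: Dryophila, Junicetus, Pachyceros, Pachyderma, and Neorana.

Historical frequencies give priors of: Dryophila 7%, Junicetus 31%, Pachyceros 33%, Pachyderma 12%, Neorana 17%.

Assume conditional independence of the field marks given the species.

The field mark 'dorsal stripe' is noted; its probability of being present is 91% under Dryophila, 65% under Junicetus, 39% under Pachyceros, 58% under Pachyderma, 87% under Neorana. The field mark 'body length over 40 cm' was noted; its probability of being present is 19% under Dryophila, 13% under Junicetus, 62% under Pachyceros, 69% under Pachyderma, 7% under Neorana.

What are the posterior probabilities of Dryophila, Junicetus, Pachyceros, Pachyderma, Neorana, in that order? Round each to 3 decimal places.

0.069, 0.148, 0.452, 0.272, 0.059

For each hypothesis, the unnormalized posterior weight is prior × product of the field mark likelihoods:
  Dryophila: 0.07 × 0.91 × 0.19 = 0.012103
  Junicetus: 0.31 × 0.65 × 0.13 = 0.026195
  Pachyceros: 0.33 × 0.39 × 0.62 = 0.079794
  Pachyderma: 0.12 × 0.58 × 0.69 = 0.048024
  Neorana: 0.17 × 0.87 × 0.07 = 0.010353
Normalizing constant Z = 0.012103 + 0.026195 + 0.079794 + 0.048024 + 0.010353 = 0.17647.
P(Dryophila | evidence) = 0.012103 / 0.17647 ≈ 0.069
P(Junicetus | evidence) = 0.026195 / 0.17647 ≈ 0.148
P(Pachyceros | evidence) = 0.079794 / 0.17647 ≈ 0.452
P(Pachyderma | evidence) = 0.048024 / 0.17647 ≈ 0.272
P(Neorana | evidence) = 0.010353 / 0.17647 ≈ 0.059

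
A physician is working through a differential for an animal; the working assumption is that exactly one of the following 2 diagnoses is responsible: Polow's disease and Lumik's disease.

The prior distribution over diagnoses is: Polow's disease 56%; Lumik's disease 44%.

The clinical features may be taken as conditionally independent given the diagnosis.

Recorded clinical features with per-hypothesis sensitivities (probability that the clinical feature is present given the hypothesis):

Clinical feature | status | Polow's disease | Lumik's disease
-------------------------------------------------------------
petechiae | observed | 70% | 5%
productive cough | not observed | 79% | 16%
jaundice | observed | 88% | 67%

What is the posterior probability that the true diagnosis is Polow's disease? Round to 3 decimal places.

0.854

By Bayes' rule with conditional independence, the unnormalized weight for each hypothesis is prior × ∏ likelihoods (using 1 − P(present | H) for each absent clinical feature):
  Polow's disease: 0.56 × 0.70 × (1 − 0.79) × 0.88 = 0.072442
  Lumik's disease: 0.44 × 0.05 × (1 − 0.16) × 0.67 = 0.012382
Marginal likelihood of the evidence = 0.084823.
P(Polow's disease | evidence) = 0.072442 / 0.084823 ≈ 0.854.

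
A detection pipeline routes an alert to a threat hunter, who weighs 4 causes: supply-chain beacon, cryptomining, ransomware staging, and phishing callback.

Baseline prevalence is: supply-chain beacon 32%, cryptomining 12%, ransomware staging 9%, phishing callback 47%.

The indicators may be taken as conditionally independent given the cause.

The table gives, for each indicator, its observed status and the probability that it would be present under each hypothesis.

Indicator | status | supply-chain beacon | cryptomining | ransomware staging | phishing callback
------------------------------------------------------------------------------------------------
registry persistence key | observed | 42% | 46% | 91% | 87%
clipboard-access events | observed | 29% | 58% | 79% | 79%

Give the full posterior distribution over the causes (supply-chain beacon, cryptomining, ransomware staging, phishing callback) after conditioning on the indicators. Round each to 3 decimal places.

For each hypothesis, the unnormalized posterior weight is prior × product of the indicator likelihoods:
  supply-chain beacon: 0.32 × 0.42 × 0.29 = 0.038976
  cryptomining: 0.12 × 0.46 × 0.58 = 0.032016
  ransomware staging: 0.09 × 0.91 × 0.79 = 0.064701
  phishing callback: 0.47 × 0.87 × 0.79 = 0.32303
The unnormalized weights sum to 0.45872.
P(supply-chain beacon | evidence) = 0.038976 / 0.45872 ≈ 0.085
P(cryptomining | evidence) = 0.032016 / 0.45872 ≈ 0.070
P(ransomware staging | evidence) = 0.064701 / 0.45872 ≈ 0.141
P(phishing callback | evidence) = 0.32303 / 0.45872 ≈ 0.704

0.085, 0.070, 0.141, 0.704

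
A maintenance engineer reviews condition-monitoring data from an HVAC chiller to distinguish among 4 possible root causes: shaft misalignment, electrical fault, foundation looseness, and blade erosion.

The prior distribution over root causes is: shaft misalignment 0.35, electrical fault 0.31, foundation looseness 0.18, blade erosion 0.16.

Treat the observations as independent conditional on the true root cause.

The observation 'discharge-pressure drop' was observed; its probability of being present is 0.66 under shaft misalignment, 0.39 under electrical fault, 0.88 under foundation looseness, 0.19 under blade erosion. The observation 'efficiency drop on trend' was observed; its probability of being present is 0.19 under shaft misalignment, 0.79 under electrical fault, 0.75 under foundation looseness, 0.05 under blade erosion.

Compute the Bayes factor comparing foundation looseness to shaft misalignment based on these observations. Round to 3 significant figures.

Joint likelihood of the evidence pattern under each hypothesis:
  foundation looseness: 0.88 × 0.75 = 0.66
  shaft misalignment: 0.66 × 0.19 = 0.1254
Bayes factor = 0.66 / 0.1254 ≈ 5.26

5.26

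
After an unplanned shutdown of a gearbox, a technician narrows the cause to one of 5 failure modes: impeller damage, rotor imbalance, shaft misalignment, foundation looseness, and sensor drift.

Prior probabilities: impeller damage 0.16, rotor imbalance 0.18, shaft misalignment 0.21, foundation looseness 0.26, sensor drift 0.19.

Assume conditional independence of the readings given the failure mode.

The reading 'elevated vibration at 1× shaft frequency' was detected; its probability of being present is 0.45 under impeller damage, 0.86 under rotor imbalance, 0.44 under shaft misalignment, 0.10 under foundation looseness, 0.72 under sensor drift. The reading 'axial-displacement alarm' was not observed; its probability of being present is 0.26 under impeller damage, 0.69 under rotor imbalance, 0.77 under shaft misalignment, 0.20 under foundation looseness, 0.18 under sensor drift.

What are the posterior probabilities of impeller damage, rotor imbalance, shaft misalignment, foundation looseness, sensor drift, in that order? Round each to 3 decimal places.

0.209, 0.188, 0.083, 0.081, 0.439

Multiply each prior by the joint likelihood of the reading pattern (using 1 − P(present | H) for each absent reading):
  impeller damage: 0.16 × 0.45 × (1 − 0.26) = 0.05328
  rotor imbalance: 0.18 × 0.86 × (1 − 0.69) = 0.047988
  shaft misalignment: 0.21 × 0.44 × (1 − 0.77) = 0.021252
  foundation looseness: 0.26 × 0.10 × (1 − 0.20) = 0.0208
  sensor drift: 0.19 × 0.72 × (1 − 0.18) = 0.11218
Marginal likelihood of the evidence = 0.2555.
P(impeller damage | evidence) = 0.05328 / 0.2555 ≈ 0.209
P(rotor imbalance | evidence) = 0.047988 / 0.2555 ≈ 0.188
P(shaft misalignment | evidence) = 0.021252 / 0.2555 ≈ 0.083
P(foundation looseness | evidence) = 0.0208 / 0.2555 ≈ 0.081
P(sensor drift | evidence) = 0.11218 / 0.2555 ≈ 0.439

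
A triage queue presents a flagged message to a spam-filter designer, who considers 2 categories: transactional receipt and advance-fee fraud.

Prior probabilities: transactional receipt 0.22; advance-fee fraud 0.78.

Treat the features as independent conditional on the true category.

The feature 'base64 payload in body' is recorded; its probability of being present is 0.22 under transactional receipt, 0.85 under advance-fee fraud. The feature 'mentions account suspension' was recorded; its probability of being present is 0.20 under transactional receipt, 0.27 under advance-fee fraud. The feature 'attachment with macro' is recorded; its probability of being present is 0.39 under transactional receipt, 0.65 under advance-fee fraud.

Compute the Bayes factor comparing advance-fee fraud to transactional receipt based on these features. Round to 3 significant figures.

8.69

Joint likelihood of the feature pattern under each hypothesis:
  advance-fee fraud: 0.85 × 0.27 × 0.65 = 0.14918
  transactional receipt: 0.22 × 0.20 × 0.39 = 0.01716
Bayes factor = 0.14918 / 0.01716 ≈ 8.69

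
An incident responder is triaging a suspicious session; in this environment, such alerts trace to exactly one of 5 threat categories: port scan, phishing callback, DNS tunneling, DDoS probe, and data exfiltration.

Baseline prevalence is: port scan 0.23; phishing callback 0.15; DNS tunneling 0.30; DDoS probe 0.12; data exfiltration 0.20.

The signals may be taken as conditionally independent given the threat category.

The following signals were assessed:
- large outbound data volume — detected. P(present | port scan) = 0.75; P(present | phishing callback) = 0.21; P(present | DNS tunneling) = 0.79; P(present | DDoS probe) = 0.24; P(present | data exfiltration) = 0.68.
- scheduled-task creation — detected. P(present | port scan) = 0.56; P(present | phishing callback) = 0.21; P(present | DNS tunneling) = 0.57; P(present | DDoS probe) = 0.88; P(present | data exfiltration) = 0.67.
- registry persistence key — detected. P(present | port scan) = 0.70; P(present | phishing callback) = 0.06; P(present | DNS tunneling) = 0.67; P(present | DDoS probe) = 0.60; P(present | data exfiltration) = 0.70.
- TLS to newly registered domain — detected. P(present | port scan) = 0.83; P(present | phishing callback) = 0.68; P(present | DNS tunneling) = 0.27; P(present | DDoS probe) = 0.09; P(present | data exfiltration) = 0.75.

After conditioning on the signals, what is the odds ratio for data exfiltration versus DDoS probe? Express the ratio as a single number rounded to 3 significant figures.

35.0

The normalizing constant cancels in an odds ratio, so compute prior × likelihood for the two hypotheses only:
  data exfiltration: 0.20 × 0.68 × 0.67 × 0.70 × 0.75 = 0.047838
  DDoS probe: 0.12 × 0.24 × 0.88 × 0.60 × 0.09 = 0.0013686
Posterior odds = 0.047838 / 0.0013686 ≈ 35.0.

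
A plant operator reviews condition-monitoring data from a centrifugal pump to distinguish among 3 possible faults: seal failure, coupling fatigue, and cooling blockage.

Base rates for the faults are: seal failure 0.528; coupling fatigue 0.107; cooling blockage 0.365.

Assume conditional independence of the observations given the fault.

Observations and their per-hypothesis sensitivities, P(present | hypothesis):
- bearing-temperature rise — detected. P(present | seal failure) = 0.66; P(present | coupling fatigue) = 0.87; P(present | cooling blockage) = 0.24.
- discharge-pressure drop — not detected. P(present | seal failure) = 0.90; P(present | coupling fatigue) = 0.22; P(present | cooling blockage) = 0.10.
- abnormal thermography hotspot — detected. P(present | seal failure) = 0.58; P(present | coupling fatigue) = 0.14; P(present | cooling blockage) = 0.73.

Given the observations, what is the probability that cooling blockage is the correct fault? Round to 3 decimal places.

0.655

By Bayes' rule with conditional independence, the unnormalized weight for each hypothesis is prior × ∏ likelihoods (using 1 − P(present | H) for each absent observation):
  seal failure: 0.528 × 0.66 × (1 − 0.90) × 0.58 = 0.020212
  coupling fatigue: 0.107 × 0.87 × (1 − 0.22) × 0.14 = 0.010165
  cooling blockage: 0.365 × 0.24 × (1 − 0.10) × 0.73 = 0.057553
The unnormalized weights sum to 0.08793.
P(cooling blockage | evidence) = 0.057553 / 0.08793 ≈ 0.655.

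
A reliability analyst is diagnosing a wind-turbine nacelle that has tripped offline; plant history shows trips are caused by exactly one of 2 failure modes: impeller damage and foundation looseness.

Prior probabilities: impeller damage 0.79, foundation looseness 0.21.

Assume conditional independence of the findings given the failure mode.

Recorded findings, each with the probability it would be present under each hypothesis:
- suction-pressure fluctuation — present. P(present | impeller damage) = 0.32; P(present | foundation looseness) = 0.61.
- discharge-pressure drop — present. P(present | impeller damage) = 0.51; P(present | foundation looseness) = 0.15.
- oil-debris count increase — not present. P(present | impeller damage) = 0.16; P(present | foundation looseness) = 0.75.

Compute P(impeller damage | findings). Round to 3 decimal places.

Multiply each prior by the joint likelihood of the evidence pattern (using 1 − P(present | H) for each absent finding):
  impeller damage: 0.79 × 0.32 × 0.51 × (1 − 0.16) = 0.1083
  foundation looseness: 0.21 × 0.61 × 0.15 × (1 − 0.75) = 0.0048037
Marginal likelihood of the evidence = 0.1131.
P(impeller damage | evidence) = 0.1083 / 0.1131 ≈ 0.958.

0.958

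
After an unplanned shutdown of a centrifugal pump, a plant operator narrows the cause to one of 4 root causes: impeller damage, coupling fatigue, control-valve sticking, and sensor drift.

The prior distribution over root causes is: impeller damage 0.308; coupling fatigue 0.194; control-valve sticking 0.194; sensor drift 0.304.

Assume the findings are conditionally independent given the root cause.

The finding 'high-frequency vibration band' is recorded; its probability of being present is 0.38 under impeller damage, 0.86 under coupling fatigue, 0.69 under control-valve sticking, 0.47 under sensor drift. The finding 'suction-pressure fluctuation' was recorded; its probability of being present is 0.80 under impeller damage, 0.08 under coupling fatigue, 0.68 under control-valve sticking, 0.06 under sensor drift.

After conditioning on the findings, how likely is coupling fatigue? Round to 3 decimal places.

0.065

Multiply each prior by the joint likelihood of the evidence pattern:
  impeller damage: 0.308 × 0.38 × 0.80 = 0.093632
  coupling fatigue: 0.194 × 0.86 × 0.08 = 0.013347
  control-valve sticking: 0.194 × 0.69 × 0.68 = 0.091025
  sensor drift: 0.304 × 0.47 × 0.06 = 0.0085728
The unnormalized weights sum to 0.20658.
P(coupling fatigue | evidence) = 0.013347 / 0.20658 ≈ 0.065.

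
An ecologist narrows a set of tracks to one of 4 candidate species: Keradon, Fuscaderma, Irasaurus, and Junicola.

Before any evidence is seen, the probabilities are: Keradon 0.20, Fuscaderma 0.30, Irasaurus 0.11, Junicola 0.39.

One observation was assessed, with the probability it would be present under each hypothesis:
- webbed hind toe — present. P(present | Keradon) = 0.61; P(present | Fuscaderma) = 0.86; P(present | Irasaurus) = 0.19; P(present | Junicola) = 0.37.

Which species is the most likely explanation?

By Bayes' rule, the unnormalized weight for each hypothesis is prior × likelihood:
  Keradon: 0.20 × 0.61 = 0.122
  Fuscaderma: 0.30 × 0.86 = 0.258
  Irasaurus: 0.11 × 0.19 = 0.0209
  Junicola: 0.39 × 0.37 = 0.1443
Marginal likelihood of the evidence = 0.5452.
P(Keradon | evidence) ≈ 0.122 / 0.5452 ≈ 0.224
P(Fuscaderma | evidence) ≈ 0.258 / 0.5452 ≈ 0.473
P(Irasaurus | evidence) ≈ 0.0209 / 0.5452 ≈ 0.038
P(Junicola | evidence) ≈ 0.1443 / 0.5452 ≈ 0.265
The largest is 0.473, so Fuscaderma is most probable.

Fuscaderma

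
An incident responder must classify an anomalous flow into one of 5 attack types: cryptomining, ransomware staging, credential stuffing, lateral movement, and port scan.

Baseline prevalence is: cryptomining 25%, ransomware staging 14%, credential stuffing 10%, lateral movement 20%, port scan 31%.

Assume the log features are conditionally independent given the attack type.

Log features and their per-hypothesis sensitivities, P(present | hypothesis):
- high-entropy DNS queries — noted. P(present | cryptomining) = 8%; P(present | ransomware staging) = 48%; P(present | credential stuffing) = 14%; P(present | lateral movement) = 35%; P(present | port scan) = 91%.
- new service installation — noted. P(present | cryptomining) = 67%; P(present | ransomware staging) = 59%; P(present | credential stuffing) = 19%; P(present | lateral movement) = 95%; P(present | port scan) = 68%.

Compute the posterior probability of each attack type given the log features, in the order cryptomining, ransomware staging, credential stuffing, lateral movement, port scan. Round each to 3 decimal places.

By Bayes' rule with conditional independence, the unnormalized weight for each hypothesis is prior × ∏ likelihoods:
  cryptomining: 0.25 × 0.08 × 0.67 = 0.0134
  ransomware staging: 0.14 × 0.48 × 0.59 = 0.039648
  credential stuffing: 0.10 × 0.14 × 0.19 = 0.00266
  lateral movement: 0.20 × 0.35 × 0.95 = 0.0665
  port scan: 0.31 × 0.91 × 0.68 = 0.19183
The unnormalized weights sum to 0.31404.
P(cryptomining | evidence) = 0.0134 / 0.31404 ≈ 0.043
P(ransomware staging | evidence) = 0.039648 / 0.31404 ≈ 0.126
P(credential stuffing | evidence) = 0.00266 / 0.31404 ≈ 0.008
P(lateral movement | evidence) = 0.0665 / 0.31404 ≈ 0.212
P(port scan | evidence) = 0.19183 / 0.31404 ≈ 0.611

0.043, 0.126, 0.008, 0.212, 0.611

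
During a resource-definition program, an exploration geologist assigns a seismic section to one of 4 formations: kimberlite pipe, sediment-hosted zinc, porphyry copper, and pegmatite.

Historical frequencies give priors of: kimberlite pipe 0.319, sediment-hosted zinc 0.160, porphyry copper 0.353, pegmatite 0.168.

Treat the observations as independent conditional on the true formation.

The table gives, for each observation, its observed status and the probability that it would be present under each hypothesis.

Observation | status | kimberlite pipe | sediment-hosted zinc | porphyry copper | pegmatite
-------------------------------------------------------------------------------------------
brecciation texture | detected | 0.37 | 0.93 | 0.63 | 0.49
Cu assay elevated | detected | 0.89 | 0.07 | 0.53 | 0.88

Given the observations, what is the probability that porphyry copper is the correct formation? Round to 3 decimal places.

Multiply each prior by the joint likelihood of the evidence pattern:
  kimberlite pipe: 0.319 × 0.37 × 0.89 = 0.10505
  sediment-hosted zinc: 0.160 × 0.93 × 0.07 = 0.010416
  porphyry copper: 0.353 × 0.63 × 0.53 = 0.11787
  pegmatite: 0.168 × 0.49 × 0.88 = 0.072442
Normalizing constant Z = 0.10505 + 0.010416 + 0.11787 + 0.072442 = 0.30577.
P(porphyry copper | evidence) = 0.11787 / 0.30577 ≈ 0.385.

0.385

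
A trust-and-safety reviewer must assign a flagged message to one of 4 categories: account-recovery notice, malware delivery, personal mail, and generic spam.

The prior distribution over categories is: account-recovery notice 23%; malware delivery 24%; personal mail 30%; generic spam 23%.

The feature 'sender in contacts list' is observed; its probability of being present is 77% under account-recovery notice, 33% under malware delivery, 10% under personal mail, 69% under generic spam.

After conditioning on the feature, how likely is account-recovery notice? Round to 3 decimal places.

0.398

By Bayes' rule, the unnormalized weight for each hypothesis is prior × likelihood:
  account-recovery notice: 0.23 × 0.77 = 0.1771
  malware delivery: 0.24 × 0.33 = 0.0792
  personal mail: 0.30 × 0.10 = 0.03
  generic spam: 0.23 × 0.69 = 0.1587
The unnormalized weights sum to 0.445.
P(account-recovery notice | evidence) = 0.1771 / 0.445 ≈ 0.398.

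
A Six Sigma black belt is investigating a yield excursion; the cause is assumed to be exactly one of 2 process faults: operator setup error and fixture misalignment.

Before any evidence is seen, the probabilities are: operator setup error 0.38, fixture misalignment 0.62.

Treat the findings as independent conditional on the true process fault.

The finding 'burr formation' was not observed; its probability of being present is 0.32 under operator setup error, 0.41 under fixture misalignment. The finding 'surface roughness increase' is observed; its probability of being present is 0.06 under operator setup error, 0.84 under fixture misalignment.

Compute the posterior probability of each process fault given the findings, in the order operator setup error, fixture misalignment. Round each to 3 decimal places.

Multiply each prior by the joint likelihood of the evidence pattern (using 1 − P(present | H) for each absent finding):
  operator setup error: 0.38 × (1 − 0.32) × 0.06 = 0.015504
  fixture misalignment: 0.62 × (1 − 0.41) × 0.84 = 0.30727
Normalizing constant Z = 0.015504 + 0.30727 = 0.32278.
P(operator setup error | evidence) = 0.015504 / 0.32278 ≈ 0.048
P(fixture misalignment | evidence) = 0.30727 / 0.32278 ≈ 0.952

0.048, 0.952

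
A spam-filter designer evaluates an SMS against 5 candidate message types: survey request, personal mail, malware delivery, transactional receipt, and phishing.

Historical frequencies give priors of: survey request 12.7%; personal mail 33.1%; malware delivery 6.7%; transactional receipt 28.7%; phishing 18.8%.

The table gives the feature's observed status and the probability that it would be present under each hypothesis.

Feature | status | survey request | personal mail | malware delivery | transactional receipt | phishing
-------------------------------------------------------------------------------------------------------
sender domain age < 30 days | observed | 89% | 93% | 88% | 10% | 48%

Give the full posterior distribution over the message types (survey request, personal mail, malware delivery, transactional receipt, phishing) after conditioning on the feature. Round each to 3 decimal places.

By Bayes' rule, the unnormalized weight for each hypothesis is prior × likelihood:
  survey request: 0.127 × 0.89 = 0.11303
  personal mail: 0.331 × 0.93 = 0.30783
  malware delivery: 0.067 × 0.88 = 0.05896
  transactional receipt: 0.287 × 0.10 = 0.0287
  phishing: 0.188 × 0.48 = 0.09024
Normalizing constant Z = 0.11303 + 0.30783 + 0.05896 + 0.0287 + 0.09024 = 0.59876.
P(survey request | evidence) = 0.11303 / 0.59876 ≈ 0.189
P(personal mail | evidence) = 0.30783 / 0.59876 ≈ 0.514
P(malware delivery | evidence) = 0.05896 / 0.59876 ≈ 0.098
P(transactional receipt | evidence) = 0.0287 / 0.59876 ≈ 0.048
P(phishing | evidence) = 0.09024 / 0.59876 ≈ 0.151

0.189, 0.514, 0.098, 0.048, 0.151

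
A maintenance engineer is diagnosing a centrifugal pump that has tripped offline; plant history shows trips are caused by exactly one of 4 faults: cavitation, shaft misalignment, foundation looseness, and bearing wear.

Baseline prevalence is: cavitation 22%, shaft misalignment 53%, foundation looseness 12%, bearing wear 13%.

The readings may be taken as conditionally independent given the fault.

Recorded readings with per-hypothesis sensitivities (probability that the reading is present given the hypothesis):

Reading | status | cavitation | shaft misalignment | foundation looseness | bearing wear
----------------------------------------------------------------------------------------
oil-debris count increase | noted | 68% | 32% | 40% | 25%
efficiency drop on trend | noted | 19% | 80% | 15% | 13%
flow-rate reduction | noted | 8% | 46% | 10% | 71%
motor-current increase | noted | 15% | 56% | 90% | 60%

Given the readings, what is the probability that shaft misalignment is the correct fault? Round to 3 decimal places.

0.926

For each hypothesis, the unnormalized posterior weight is prior × product of the reading likelihoods:
  cavitation: 0.22 × 0.68 × 0.19 × 0.08 × 0.15 = 0.00034109
  shaft misalignment: 0.53 × 0.32 × 0.80 × 0.46 × 0.56 = 0.034951
  foundation looseness: 0.12 × 0.40 × 0.15 × 0.10 × 0.90 = 0.000648
  bearing wear: 0.13 × 0.25 × 0.13 × 0.71 × 0.60 = 0.0017998
Marginal likelihood of the evidence = 0.03774.
P(shaft misalignment | evidence) = 0.034951 / 0.03774 ≈ 0.926.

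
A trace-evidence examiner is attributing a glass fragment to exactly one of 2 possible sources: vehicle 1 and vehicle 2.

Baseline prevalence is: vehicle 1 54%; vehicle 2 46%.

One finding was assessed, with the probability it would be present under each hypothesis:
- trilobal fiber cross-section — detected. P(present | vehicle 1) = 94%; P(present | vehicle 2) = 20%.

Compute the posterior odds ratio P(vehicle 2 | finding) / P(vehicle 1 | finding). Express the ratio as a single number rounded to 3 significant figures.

Posterior odds equal prior odds times the likelihood ratio; only the two competing hypotheses matter.
  vehicle 2: 0.46 × 0.20 = 0.092
  vehicle 1: 0.54 × 0.94 = 0.5076
Posterior odds = 0.092 / 0.5076 ≈ 0.181.

0.181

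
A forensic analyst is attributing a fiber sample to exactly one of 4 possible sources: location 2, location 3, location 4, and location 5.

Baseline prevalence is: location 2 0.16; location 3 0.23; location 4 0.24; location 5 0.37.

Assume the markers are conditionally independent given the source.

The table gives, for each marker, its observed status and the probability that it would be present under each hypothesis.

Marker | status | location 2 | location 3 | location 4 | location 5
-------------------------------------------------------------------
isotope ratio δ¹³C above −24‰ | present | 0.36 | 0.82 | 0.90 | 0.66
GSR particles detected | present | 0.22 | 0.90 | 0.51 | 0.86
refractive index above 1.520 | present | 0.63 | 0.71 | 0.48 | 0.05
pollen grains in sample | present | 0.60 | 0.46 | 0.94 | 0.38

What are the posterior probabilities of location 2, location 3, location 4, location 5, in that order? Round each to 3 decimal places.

By Bayes' rule with conditional independence, the unnormalized weight for each hypothesis is prior × ∏ likelihoods:
  location 2: 0.16 × 0.36 × 0.22 × 0.63 × 0.60 = 0.00479
  location 3: 0.23 × 0.82 × 0.90 × 0.71 × 0.46 = 0.055437
  location 4: 0.24 × 0.90 × 0.51 × 0.48 × 0.94 = 0.049704
  location 5: 0.37 × 0.66 × 0.86 × 0.05 × 0.38 = 0.0039902
Marginal likelihood of the evidence = 0.11392.
P(location 2 | evidence) = 0.00479 / 0.11392 ≈ 0.042
P(location 3 | evidence) = 0.055437 / 0.11392 ≈ 0.487
P(location 4 | evidence) = 0.049704 / 0.11392 ≈ 0.436
P(location 5 | evidence) = 0.0039902 / 0.11392 ≈ 0.035

0.042, 0.487, 0.436, 0.035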